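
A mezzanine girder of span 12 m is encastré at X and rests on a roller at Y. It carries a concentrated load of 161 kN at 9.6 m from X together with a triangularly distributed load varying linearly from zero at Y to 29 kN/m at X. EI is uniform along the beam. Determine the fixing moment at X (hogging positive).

Release the roller at Y. Primary structure: cantilever fixed at X.
Deflection at Y on the released cantilever, summing each load's contribution:
  point load 161 at a = 9.6: Pa²(3L − a)/(6EI) = 65286/EI
  triangular load, peak 29 at the fixed end: w₀L⁴/(30EI) = 20045/EI
  δ_0 = 85331/EI
Flexibility coefficient — unit upward force at Y: δ_{YY} = L³/(3EI) = 576/EI.
Compatibility at Y: δ_0 − R_Y·δ_{YY} = 0, so R_Y = 85331/576 = 148.1 kN.
Moment equilibrium about X: M_X = Σ(load moments about X) − R_Y·L = 2242 − 148.1×12 = 463.9 kN·m.

M_X = 463.9 kN·m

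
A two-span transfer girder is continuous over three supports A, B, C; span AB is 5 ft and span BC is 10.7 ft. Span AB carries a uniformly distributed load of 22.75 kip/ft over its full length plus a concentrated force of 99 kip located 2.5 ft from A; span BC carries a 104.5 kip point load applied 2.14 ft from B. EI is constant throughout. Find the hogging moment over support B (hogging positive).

M_B = 161.9 kip·ft

Take M_B as the redundant. Released structure: two simple spans AB and BC with a hinge at B.
End slopes at the hinge B, treating each span as simply supported:
  span AB: UDL 22.75: wL³/(24EI) = 118.5/EI
  span AB: point load 99 at a = 2.5: Pab(L + a)/(6LEI) = 154.7/EI
  span BC: point load 104.5 at a = 2.14: Pab(L + b)/(6LEI) = 574.3/EI
  relative rotation θ_0 = (273.2 + 574.3)/EI = 847.5/EI
A unit hogging moment at B produces rotation L₁/(3EI) + L₂/(3EI) = 5.233/EI.
Slope continuity at B: θ_0 = M_B·5.233/EI, so M_B = 847.5/5.233 = 161.9 kip·ft (hogging).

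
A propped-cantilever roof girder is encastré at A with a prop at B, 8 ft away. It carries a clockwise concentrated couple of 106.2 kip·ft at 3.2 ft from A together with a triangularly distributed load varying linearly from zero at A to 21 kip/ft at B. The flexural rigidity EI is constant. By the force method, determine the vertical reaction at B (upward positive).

Take the reaction at B as the redundant and release it; the primary structure is a cantilever fixed at A.
Primary-structure tip deflection at B by superposition:
  clockwise couple 106.2 at a = 3.2: M₀a(2L − a)/(2EI) = 2175/EI
  triangular load, peak 21 at the free end: 11w₀L⁴/(120EI) = 7885/EI
  δ_0 = 10060/EI
Flexibility coefficient — unit upward force at B: δ_{BB} = L³/(3EI) = 170.7/EI.
Compatibility at B: δ_0 − R_B·δ_{BB} = 0, so R_B = 10060/170.7 = 58.94 kip.

R_B = 58.94 kip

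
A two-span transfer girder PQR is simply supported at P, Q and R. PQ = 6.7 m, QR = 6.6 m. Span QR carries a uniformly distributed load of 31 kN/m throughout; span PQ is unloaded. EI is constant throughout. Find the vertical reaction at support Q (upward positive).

R_Q = 127.5 kN

Insert a hinge at Q; M_Q is the redundant, and each span becomes simply supported.
Rotations at Q on the released spans (each span's end-slope, ×1/EI):
  span QR: UDL 31: wL³/(24EI) = 371.3/EI
  relative rotation θ_0 = (0 + 371.3)/EI = 371.3/EI
A unit hogging moment at Q produces rotation L₁/(3EI) + L₂/(3EI) = 4.433/EI.
Compatibility: M_Q·(L₁+L₂)/(3EI) = θ_0, giving M_Q = 83.76 kN·m (hogging).
Span PQ, ΣM about P with M_Q applied at Q: R_Q^{PQ}·6.7 = 0 + 83.76, so R_Q^{PQ} = 12.5 kN and R_P = 0 − 12.5 = -12.5 kN.
Span QR, ΣM about R: R_Q^{QR}·6.6 = 675.2 + 83.76, so R_Q^{QR} = 115 kN and R_R = 204.6 − 115 = 89.61 kN.
R_Q = 12.5 + 115 = 127.5 kN.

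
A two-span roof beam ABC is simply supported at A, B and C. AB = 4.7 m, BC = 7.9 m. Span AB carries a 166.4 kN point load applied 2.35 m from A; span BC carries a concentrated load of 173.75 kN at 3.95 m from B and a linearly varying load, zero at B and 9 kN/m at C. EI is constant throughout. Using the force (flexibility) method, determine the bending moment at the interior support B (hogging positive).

M_B = 236.6 kN·m

Insert a hinge at B; M_B is the redundant, and each span becomes simply supported.
End slopes at the hinge B, treating each span as simply supported:
  span AB: point load 166.4 at a = 2.35: Pab(L + a)/(6LEI) = 229.7/EI
  span BC: point load 173.75 at a = 3.95: Pab(L + b)/(6LEI) = 677.7/EI
  span BC: triangular load, peak 9: 7w₀L³/(360EI) = 86.28/EI
  relative rotation θ_0 = (229.7 + 764)/EI = 993.8/EI
A unit hogging moment at B produces rotation L₁/(3EI) + L₂/(3EI) = 4.2/EI.
Slope continuity at B: θ_0 = M_B·4.2/EI, so M_B = 993.8/4.2 = 236.6 kN·m (hogging).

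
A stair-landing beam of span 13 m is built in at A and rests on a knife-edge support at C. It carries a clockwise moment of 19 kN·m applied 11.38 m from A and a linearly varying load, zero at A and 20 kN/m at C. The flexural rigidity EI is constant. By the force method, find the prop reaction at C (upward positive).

R_C = 73.66 kN

Release the roller at C. Primary structure: cantilever fixed at A.
Deflection at C on the released cantilever, summing each load's contribution:
  clockwise couple 19 at a = 11.38: M₀a(2L − a)/(2EI) = 1581/EI
  triangular load, peak 20 at the free end: 11w₀L⁴/(120EI) = 52362/EI
  δ_0 = 53942/EI
Flexibility coefficient — unit upward force at C: δ_{CC} = L³/(3EI) = 732.3/EI.
Compatibility at C: δ_0 − R_C·δ_{CC} = 0, so R_C = 53942/732.3 = 73.66 kN.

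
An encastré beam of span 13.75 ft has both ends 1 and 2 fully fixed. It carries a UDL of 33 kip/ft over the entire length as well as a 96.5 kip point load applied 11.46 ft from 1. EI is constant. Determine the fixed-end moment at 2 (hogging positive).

M_2 = 673.4 kip·ft

Release both end moments; the primary structure is a simply-supported span 12 with redundants M_1 and M_2.
Simple-span end rotations at 1 and 2 under the given loads:
  at 1: UDL 33: wL³/(24EI) = 3574/EI
  at 2: UDL 33: wL³/(24EI) = 3574/EI
  at 1: point load 96.5 at a = 11.46: Pab(L + b)/(6LEI) = 492.4/EI
  at 2: point load 96.5 at a = 11.46: Pab(L + a)/(6LEI) = 773.9/EI
  θ_10 = 4067/EI,  θ_20 = 4348/EI
Flexibility coefficients: a unit moment at one end gives L/(3EI) there and L/(6EI) at the far end, so f₁₁ = f₂₂ = 4.583/EI and f₁₂ = f₂₁ = 2.292/EI.
Compatibility — zero rotation at each built-in end:
  4.583 M_1 + 2.292 M_2 = 4067
  2.292 M_1 + 4.583 M_2 = 4348
Solving the pair gives M_1 = 550.6 kip·ft and M_2 = 673.4 kip·ft (hogging).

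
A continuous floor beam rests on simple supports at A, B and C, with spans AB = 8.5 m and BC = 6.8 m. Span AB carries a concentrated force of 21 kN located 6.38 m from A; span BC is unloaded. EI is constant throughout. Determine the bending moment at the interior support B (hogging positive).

Insert a hinge at B; M_B is the redundant, and each span becomes simply supported.
Discontinuity in slope at B on the released structure — sum the simple-span end rotations:
  span AB: point load 21 at a = 6.38: Pab(L + a)/(6LEI) = 82.87/EI
  relative rotation θ_0 = (82.87 + 0)/EI = 82.87/EI
A unit hogging moment at B produces rotation L₁/(3EI) + L₂/(3EI) = 5.1/EI.
Compatibility: M_B·(L₁+L₂)/(3EI) = θ_0, giving M_B = 16.25 kN·m (hogging).

M_B = 16.25 kN·m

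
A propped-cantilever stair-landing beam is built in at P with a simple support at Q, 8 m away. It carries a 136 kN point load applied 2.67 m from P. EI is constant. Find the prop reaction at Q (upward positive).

R_Q = 20.2 kN

Release the roller at Q. Primary structure: cantilever fixed at P.
Free-end deflection of the primary structure under the applied loading (downward +):
  point load 136 at a = 2.67: Pa²(3L − a)/(6EI) = 3447/EI
Flexibility coefficient — unit upward force at Q: δ_{QQ} = L³/(3EI) = 170.7/EI.
Compatibility at Q: δ_0 − R_Q·δ_{QQ} = 0, so R_Q = 3447/170.7 = 20.2 kN.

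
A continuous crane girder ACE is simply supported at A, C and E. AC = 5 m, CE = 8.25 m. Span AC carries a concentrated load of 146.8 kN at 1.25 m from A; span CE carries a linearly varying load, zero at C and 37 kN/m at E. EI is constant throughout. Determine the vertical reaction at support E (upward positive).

R_E = 86.73 kN

Insert a hinge at C; M_C is the redundant, and each span becomes simply supported.
Rotations at C on the released spans (each span's end-slope, ×1/EI):
  span AC: point load 146.8 at a = 1.25: Pab(L + a)/(6LEI) = 143.4/EI
  span CE: triangular load, peak 37: 7w₀L³/(360EI) = 404/EI
  relative rotation θ_0 = (143.4 + 404)/EI = 547.3/EI
A unit hogging moment at C produces rotation L₁/(3EI) + L₂/(3EI) = 4.417/EI.
Slope continuity at C: θ_0 = M_C·4.417/EI, so M_C = 547.3/4.417 = 123.9 kN·m (hogging).
Span CE, ΣM about E: R_C^{CE}·8.25 = 419.7 + 123.9, so R_C^{CE} = 65.9 kN and R_E = 152.6 − 65.9 = 86.73 kN.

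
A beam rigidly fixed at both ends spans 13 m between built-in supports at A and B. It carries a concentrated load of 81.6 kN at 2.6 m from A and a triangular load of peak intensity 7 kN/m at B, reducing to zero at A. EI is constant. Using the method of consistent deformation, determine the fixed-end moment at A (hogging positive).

M_A = 175.2 kN·m

Take the two fixed-end moments M_A, M_B as redundants; the released structure is the simple span AB.
On the primary (simply-supported) span, the end slopes from the loading are:
  at A: point load 81.6 at a = 2.6: Pab(L + b)/(6LEI) = 661.9/EI
  at B: point load 81.6 at a = 2.6: Pab(L + a)/(6LEI) = 441.3/EI
  at A: triangular load, peak 7: 7w₀L³/(360EI) = 299/EI
  at B: triangular load, peak 7: w₀L³/(45EI) = 341.8/EI
  θ_A0 = 961/EI,  θ_B0 = 783/EI
Flexibility coefficients: a unit moment at one end gives L/(3EI) there and L/(6EI) at the far end, so f₁₁ = f₂₂ = 4.333/EI and f₁₂ = f₂₁ = 2.167/EI.
Compatibility — zero rotation at each built-in end:
  4.333 M_A + 2.167 M_B = 961
  2.167 M_A + 4.333 M_B = 783
Solving the pair gives M_A = 175.2 kN·m and M_B = 93.1 kN·m (hogging).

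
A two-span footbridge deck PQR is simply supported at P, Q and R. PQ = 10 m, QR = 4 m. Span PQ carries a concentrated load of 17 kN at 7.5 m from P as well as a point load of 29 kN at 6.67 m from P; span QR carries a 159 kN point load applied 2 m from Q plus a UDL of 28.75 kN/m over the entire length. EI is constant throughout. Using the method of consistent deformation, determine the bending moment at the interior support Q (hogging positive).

Release continuity at Q by inserting a hinge; the redundant is the internal moment M_Q. The primary structure is two simply-supported spans PQ and QR.
End slopes at the hinge Q, treating each span as simply supported:
  span PQ: point load 17 at a = 7.5: Pab(L + a)/(6LEI) = 92.97/EI
  span PQ: point load 29 at a = 6.67: Pab(L + a)/(6LEI) = 179/EI
  span QR: point load 159 at a = 2: Pab(L + b)/(6LEI) = 159/EI
  span QR: UDL 28.75: wL³/(24EI) = 76.67/EI
  relative rotation θ_0 = (271.9 + 235.7)/EI = 507.6/EI
A unit hogging moment at Q produces rotation L₁/(3EI) + L₂/(3EI) = 4.667/EI.
Slope continuity at Q: θ_0 = M_Q·4.667/EI, so M_Q = 507.6/4.667 = 108.8 kN·m (hogging).

M_Q = 108.8 kN·m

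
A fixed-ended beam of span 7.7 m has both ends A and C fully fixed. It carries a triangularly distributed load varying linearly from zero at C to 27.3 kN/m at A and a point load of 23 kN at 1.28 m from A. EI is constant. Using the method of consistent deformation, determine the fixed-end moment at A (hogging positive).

Release both end moments; the primary structure is a simply-supported span AC with redundants M_A and M_C.
Simple-span end rotations at A and C under the given loads:
  at A: triangular load, peak 27.3: w₀L³/(45EI) = 277/EI
  at C: triangular load, peak 27.3: 7w₀L³/(360EI) = 242.3/EI
  at A: point load 23 at a = 1.28: Pab(L + b)/(6LEI) = 57.77/EI
  at C: point load 23 at a = 1.28: Pab(L + a)/(6LEI) = 36.74/EI
  θ_A0 = 334.7/EI,  θ_C0 = 279.1/EI
Flexibility coefficients: a unit moment at one end gives L/(3EI) there and L/(6EI) at the far end, so f₁₁ = f₂₂ = 2.567/EI and f₁₂ = f₂₁ = 1.283/EI.
Compatibility — zero rotation at each built-in end:
  2.567 M_A + 1.283 M_C = 334.7
  1.283 M_A + 2.567 M_C = 279.1
Solving the pair gives M_A = 101.4 kN·m and M_C = 58.03 kN·m (hogging).

M_A = 101.4 kN·m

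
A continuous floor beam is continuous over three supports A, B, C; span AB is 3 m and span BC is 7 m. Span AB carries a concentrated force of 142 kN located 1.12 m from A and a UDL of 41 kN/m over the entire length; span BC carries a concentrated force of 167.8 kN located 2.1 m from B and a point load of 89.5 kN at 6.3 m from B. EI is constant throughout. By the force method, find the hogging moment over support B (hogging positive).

Take M_B as the redundant. Released structure: two simple spans AB and BC with a hinge at B.
End slopes at the hinge B, treating each span as simply supported:
  span AB: point load 142 at a = 1.12: Pab(L + a)/(6LEI) = 68.44/EI
  span AB: UDL 41: wL³/(24EI) = 46.12/EI
  span BC: point load 167.8 at a = 2.1: Pab(L + b)/(6LEI) = 489.2/EI
  span BC: point load 89.5 at a = 6.3: Pab(L + b)/(6LEI) = 72.36/EI
  relative rotation θ_0 = (114.6 + 561.6)/EI = 676.1/EI
A unit hogging moment at B produces rotation L₁/(3EI) + L₂/(3EI) = 3.333/EI.
Slope continuity at B: θ_0 = M_B·3.333/EI, so M_B = 676.1/3.333 = 202.8 kN·m (hogging).

M_B = 202.8 kN·m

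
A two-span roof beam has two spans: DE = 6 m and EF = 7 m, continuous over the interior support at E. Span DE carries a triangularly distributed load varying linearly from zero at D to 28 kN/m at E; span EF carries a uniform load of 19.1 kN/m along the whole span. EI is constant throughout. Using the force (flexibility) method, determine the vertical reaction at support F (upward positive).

Release continuity at E by inserting a hinge; the redundant is the internal moment M_E. The primary structure is two simply-supported spans DE and EF.
End slopes at the hinge E, treating each span as simply supported:
  span DE: triangular load, peak 28: w₀L³/(45EI) = 134.4/EI
  span EF: UDL 19.1: wL³/(24EI) = 273/EI
  relative rotation θ_0 = (134.4 + 273)/EI = 407.4/EI
A unit hogging moment at E produces rotation L₁/(3EI) + L₂/(3EI) = 4.333/EI.
Slope continuity at E: θ_0 = M_E·4.333/EI, so M_E = 407.4/4.333 = 94.01 kN·m (hogging).
Span EF, ΣM about F: R_E^{EF}·7 = 467.9 + 94.01, so R_E^{EF} = 80.28 kN and R_F = 133.7 − 80.28 = 53.42 kN.

R_F = 53.42 kN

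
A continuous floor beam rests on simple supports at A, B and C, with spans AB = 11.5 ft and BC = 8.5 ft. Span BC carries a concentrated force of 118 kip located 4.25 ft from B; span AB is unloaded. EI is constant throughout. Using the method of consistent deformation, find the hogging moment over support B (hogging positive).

M_B = 79.93 kip·ft

Take M_B as the redundant. Released structure: two simple spans AB and BC with a hinge at B.
Discontinuity in slope at B on the released structure — sum the simple-span end rotations:
  span BC: point load 118 at a = 4.25: Pab(L + b)/(6LEI) = 532.8/EI
  relative rotation θ_0 = (0 + 532.8)/EI = 532.8/EI
A unit hogging moment at B produces rotation L₁/(3EI) + L₂/(3EI) = 6.667/EI.
Compatibility: M_B·(L₁+L₂)/(3EI) = θ_0, giving M_B = 79.93 kip·ft (hogging).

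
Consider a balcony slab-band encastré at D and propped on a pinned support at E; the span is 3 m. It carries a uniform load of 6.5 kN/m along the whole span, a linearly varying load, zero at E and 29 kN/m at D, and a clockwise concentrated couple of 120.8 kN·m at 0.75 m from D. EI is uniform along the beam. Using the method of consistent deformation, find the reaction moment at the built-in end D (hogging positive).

M_D = 66.24 kN·m

Take the reaction at E as the redundant and release it; the primary structure is a cantilever fixed at D.
Primary-structure tip deflection at E by superposition:
  UDL 6.5: wL⁴/(8EI) = 65.81/EI
  triangular load, peak 29 at the fixed end: w₀L⁴/(30EI) = 78.3/EI
  clockwise couple 120.8 at a = 0.75: M₀a(2L − a)/(2EI) = 237.8/EI
  δ_0 = 381.9/EI
Tip deflection under a unit load at E: L³/(3EI) = 9/EI.
Compatibility at E: δ_0 − R_E·δ_{EE} = 0, so R_E = 381.9/9 = 42.44 kN.
Moment equilibrium about D: M_D = Σ(load moments about D) − R_E·L = 193.6 − 42.44×3 = 66.24 kN·m.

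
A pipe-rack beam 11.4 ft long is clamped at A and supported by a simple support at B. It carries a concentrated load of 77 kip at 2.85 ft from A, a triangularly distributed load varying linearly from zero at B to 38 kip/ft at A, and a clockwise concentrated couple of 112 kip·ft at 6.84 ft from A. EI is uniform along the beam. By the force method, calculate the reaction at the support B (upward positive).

Choose R_B as the redundant. The primary structure is the cantilever fixed at A.
Free-end deflection of the primary structure under the applied loading (downward +):
  point load 77 at a = 2.85: Pa²(3L − a)/(6EI) = 3268/EI
  triangular load, peak 38 at the fixed end: w₀L⁴/(30EI) = 21393/EI
  clockwise couple 112 at a = 6.84: M₀a(2L − a)/(2EI) = 6113/EI
  δ_0 = 30775/EI
Flexibility coefficient — unit upward force at B: δ_{BB} = L³/(3EI) = 493.8/EI.
Compatibility at B: δ_0 − R_B·δ_{BB} = 0, so R_B = 30775/493.8 = 62.32 kip.

R_B = 62.32 kip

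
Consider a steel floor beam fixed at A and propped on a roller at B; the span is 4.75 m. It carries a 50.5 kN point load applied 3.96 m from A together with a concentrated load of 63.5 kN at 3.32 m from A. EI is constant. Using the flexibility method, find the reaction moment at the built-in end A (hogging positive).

Release the roller at B. Primary structure: cantilever fixed at A.
Free-end deflection of the primary structure under the applied loading (downward +):
  point load 50.5 at a = 3.96: Pa²(3L − a)/(6EI) = 1358/EI
  point load 63.5 at a = 3.32: Pa²(3L − a)/(6EI) = 1275/EI
  δ_0 = 2633/EI
Tip deflection under a unit load at B: L³/(3EI) = 35.72/EI.
The prop prevents deflection at B: R_B = δ_0/δ_{BB} = 2633/35.72 = 73.71 kN.
Moment equilibrium about A: M_A = Σ(load moments about A) − R_B·L = 410.8 − 73.71×4.75 = 60.68 kN·m.

M_A = 60.68 kN·m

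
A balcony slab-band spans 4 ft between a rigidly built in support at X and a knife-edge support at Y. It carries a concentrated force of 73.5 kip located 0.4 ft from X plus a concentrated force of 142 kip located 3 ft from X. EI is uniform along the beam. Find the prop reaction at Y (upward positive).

R_Y = 90.93 kip

Choose R_Y as the redundant. The primary structure is the cantilever fixed at X.
Primary-structure tip deflection at Y by superposition:
  point load 73.5 at a = 0.4: Pa²(3L − a)/(6EI) = 22.74/EI
  point load 142 at a = 3: Pa²(3L − a)/(6EI) = 1917/EI
  δ_0 = 1940/EI
Flexibility coefficient — unit upward force at Y: δ_{YY} = L³/(3EI) = 21.33/EI.
The prop prevents deflection at Y: R_Y = δ_0/δ_{YY} = 1940/21.33 = 90.93 kip.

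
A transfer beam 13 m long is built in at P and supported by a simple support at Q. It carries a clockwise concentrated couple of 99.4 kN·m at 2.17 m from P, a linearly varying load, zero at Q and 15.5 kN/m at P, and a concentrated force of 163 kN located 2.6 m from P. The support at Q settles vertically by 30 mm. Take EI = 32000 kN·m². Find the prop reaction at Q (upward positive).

Release the roller at Q. Primary structure: cantilever fixed at P.
Downward deflection at the released point Q due to the loads:
  clockwise couple 99.4 at a = 2.17: M₀a(2L − a)/(2EI) = 2570/EI
  triangular load, peak 15.5 at the fixed end: w₀L⁴/(30EI) = 14757/EI
  point load 163 at a = 2.6: Pa²(3L − a)/(6EI) = 6685/EI
  δ_0 = 24011/EI
Tip deflection under a unit load at Q: L³/(3EI) = 732.3/EI.
With EI = 32000 kN·m²: δ_0 = 0.75035 m and δ_{QQ} = 0.022885 m/kN.
Compatibility — the beam at Q must follow the support down by 0.03 m: δ_0 − R_Q·δ_{QQ} = 0.03, so R_Q = (0.75035 − 0.03)/0.022885 = 31.48 kN.

R_Q = 31.48 kN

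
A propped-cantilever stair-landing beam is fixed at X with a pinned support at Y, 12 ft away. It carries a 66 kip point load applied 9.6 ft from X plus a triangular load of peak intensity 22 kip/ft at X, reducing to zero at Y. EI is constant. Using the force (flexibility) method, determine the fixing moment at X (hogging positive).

M_X = 287.2 kip·ft

Choose R_Y as the redundant. The primary structure is the cantilever fixed at X.
Downward deflection at the released point Y due to the loads:
  point load 66 at a = 9.6: Pa²(3L − a)/(6EI) = 26763/EI
  triangular load, peak 22 at the fixed end: w₀L⁴/(30EI) = 15206/EI
  δ_0 = 41970/EI
Tip deflection under a unit load at Y: L³/(3EI) = 576/EI.
The prop prevents deflection at Y: R_Y = δ_0/δ_{YY} = 41970/576 = 72.86 kip.
Moment equilibrium about X: M_X = Σ(load moments about X) − R_Y·L = 1162 − 72.86×12 = 287.2 kip·ft.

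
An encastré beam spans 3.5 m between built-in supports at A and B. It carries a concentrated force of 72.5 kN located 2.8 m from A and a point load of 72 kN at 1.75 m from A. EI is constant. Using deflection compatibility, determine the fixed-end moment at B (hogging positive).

Take the two fixed-end moments M_A, M_B as redundants; the released structure is the simple span AB.
End rotations of the released simple span under the applied load (×1/EI):
  at A: point load 72.5 at a = 2.8: Pab(L + b)/(6LEI) = 28.42/EI
  at B: point load 72.5 at a = 2.8: Pab(L + a)/(6LEI) = 42.63/EI
  at A: point load 72 at a = 1.75: Pab(L + b)/(6LEI) = 55.12/EI
  at B: point load 72 at a = 1.75: Pab(L + a)/(6LEI) = 55.12/EI
  θ_A0 = 83.55/EI,  θ_B0 = 97.75/EI
Flexibility coefficients: a unit moment at one end gives L/(3EI) there and L/(6EI) at the far end, so f₁₁ = f₂₂ = 1.167/EI and f₁₂ = f₂₁ = 0.5833/EI.
Compatibility — zero rotation at each built-in end:
  1.167 M_A + 0.5833 M_B = 83.55
  0.5833 M_A + 1.167 M_B = 97.75
Solving the pair gives M_A = 39.62 kN·m and M_B = 63.98 kN·m (hogging).

M_B = 63.98 kN·m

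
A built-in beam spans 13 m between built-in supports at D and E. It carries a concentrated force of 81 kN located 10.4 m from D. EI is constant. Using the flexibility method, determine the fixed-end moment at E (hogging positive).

Release both end moments; the primary structure is a simply-supported span DE with redundants M_D and M_E.
On the primary (simply-supported) span, the end slopes from the loading are:
  at D: point load 81 at a = 10.4: Pab(L + b)/(6LEI) = 438/EI
  at E: point load 81 at a = 10.4: Pab(L + a)/(6LEI) = 657.1/EI
  θ_D0 = 438/EI,  θ_E0 = 657.1/EI
Flexibility coefficients: a unit moment at one end gives L/(3EI) there and L/(6EI) at the far end, so f₁₁ = f₂₂ = 4.333/EI and f₁₂ = f₂₁ = 2.167/EI.
Compatibility — zero rotation at each built-in end:
  4.333 M_D + 2.167 M_E = 438
  2.167 M_D + 4.333 M_E = 657.1
Solving the pair gives M_D = 33.7 kN·m and M_E = 134.8 kN·m (hogging).

M_E = 134.8 kN·m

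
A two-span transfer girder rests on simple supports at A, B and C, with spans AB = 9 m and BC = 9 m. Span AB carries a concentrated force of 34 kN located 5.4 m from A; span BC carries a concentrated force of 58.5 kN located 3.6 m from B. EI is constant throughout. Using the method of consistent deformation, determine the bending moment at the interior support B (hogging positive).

M_B = 79.92 kN·m

Release continuity at B by inserting a hinge; the redundant is the internal moment M_B. The primary structure is two simply-supported spans AB and BC.
Rotations at B on the released spans (each span's end-slope, ×1/EI):
  span AB: point load 34 at a = 5.4: Pab(L + a)/(6LEI) = 176.3/EI
  span BC: point load 58.5 at a = 3.6: Pab(L + b)/(6LEI) = 303.3/EI
  relative rotation θ_0 = (176.3 + 303.3)/EI = 479.5/EI
A unit hogging moment at B produces rotation L₁/(3EI) + L₂/(3EI) = 6/EI.
Compatibility: M_B·(L₁+L₂)/(3EI) = θ_0, giving M_B = 79.92 kN·m (hogging).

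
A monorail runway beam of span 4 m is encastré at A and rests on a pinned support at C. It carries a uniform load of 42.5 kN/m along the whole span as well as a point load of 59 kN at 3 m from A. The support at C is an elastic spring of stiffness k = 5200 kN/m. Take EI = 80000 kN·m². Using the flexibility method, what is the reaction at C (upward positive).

R_C = 58.73 kN

Remove the prop at C; the released (primary) structure is a cantilever built in at A.
Free-end deflection of the primary structure under the applied loading (downward +):
  UDL 42.5: wL⁴/(8EI) = 1360/EI
  point load 59 at a = 3: Pa²(3L − a)/(6EI) = 796.5/EI
  δ_0 = 2156/EI
Tip deflection under a unit load at C: L³/(3EI) = 21.33/EI.
With EI = 80000 kN·m²: δ_0 = 0.026956 m and δ_{CC} = 0.000267 m/kN.
Compatibility — the spring shortens by R_C/k under the reaction it provides: δ_0 − R_C·δ_{CC} = R_C/k. With 1/k = 0.000192 m/kN, R_C = δ_0 / (δ_{CC} + 1/k) = 0.026956 / (0.000267 + 0.000192) = 58.73 kN.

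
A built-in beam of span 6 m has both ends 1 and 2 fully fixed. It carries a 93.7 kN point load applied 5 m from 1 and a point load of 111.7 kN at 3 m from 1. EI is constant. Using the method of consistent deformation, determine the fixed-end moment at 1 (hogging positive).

Take the two fixed-end moments M_1, M_2 as redundants; the released structure is the simple span 12.
On the primary (simply-supported) span, the end slopes from the loading are:
  at 1: point load 93.7 at a = 5: Pab(L + b)/(6LEI) = 91.1/EI
  at 2: point load 93.7 at a = 5: Pab(L + a)/(6LEI) = 143.2/EI
  at 1: point load 111.7 at a = 3: Pab(L + b)/(6LEI) = 251.3/EI
  at 2: point load 111.7 at a = 3: Pab(L + a)/(6LEI) = 251.3/EI
  θ_10 = 342.4/EI,  θ_20 = 394.5/EI
Flexibility coefficients: a unit moment at one end gives L/(3EI) there and L/(6EI) at the far end, so f₁₁ = f₂₂ = 2/EI and f₁₂ = f₂₁ = 1/EI.
Compatibility — zero rotation at each built-in end:
  2 M_1 + 1 M_2 = 342.4
  1 M_1 + 2 M_2 = 394.5
Solving the pair gives M_1 = 96.79 kN·m and M_2 = 148.8 kN·m (hogging).

M_1 = 96.79 kN·m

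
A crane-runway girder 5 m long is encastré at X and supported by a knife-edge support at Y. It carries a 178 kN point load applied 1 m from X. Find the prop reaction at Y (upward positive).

Remove the prop at Y; the released (primary) structure is a cantilever built in at X.
Free-end deflection of the primary structure under the applied loading (downward +):
  point load 178 at a = 1: Pa²(3L − a)/(6EI) = 415.3/EI
Tip deflection under a unit load at Y: L³/(3EI) = 41.67/EI.
Compatibility at Y: δ_0 − R_Y·δ_{YY} = 0, so R_Y = 415.3/41.67 = 9.968 kN.

R_Y = 9.968 kN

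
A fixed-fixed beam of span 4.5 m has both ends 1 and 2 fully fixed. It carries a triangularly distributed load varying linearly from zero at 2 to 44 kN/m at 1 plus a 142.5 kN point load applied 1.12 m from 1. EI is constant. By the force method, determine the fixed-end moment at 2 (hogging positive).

M_2 = 59.54 kN·m

Take the two fixed-end moments M_1, M_2 as redundants; the released structure is the simple span 12.
Simple-span end rotations at 1 and 2 under the given loads:
  at 1: triangular load, peak 44: w₀L³/(45EI) = 89.1/EI
  at 2: triangular load, peak 44: 7w₀L³/(360EI) = 77.96/EI
  at 1: point load 142.5 at a = 1.12: Pab(L + b)/(6LEI) = 157.4/EI
  at 2: point load 142.5 at a = 1.12: Pab(L + a)/(6LEI) = 112.3/EI
  θ_10 = 246.5/EI,  θ_20 = 190.2/EI
Flexibility coefficients: a unit moment at one end gives L/(3EI) there and L/(6EI) at the far end, so f₁₁ = f₂₂ = 1.5/EI and f₁₂ = f₂₁ = 0.75/EI.
Compatibility — zero rotation at each built-in end:
  1.5 M_1 + 0.75 M_2 = 246.5
  0.75 M_1 + 1.5 M_2 = 190.2
Solving the pair gives M_1 = 134.6 kN·m and M_2 = 59.54 kN·m (hogging).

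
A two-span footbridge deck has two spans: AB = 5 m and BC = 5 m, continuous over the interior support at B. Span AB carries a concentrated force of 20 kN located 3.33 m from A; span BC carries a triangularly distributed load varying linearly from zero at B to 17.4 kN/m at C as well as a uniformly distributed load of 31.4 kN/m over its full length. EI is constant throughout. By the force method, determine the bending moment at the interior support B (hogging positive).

M_B = 71.01 kN·m

Insert a hinge at B; M_B is the redundant, and each span becomes simply supported.
End slopes at the hinge B, treating each span as simply supported:
  span AB: point load 20 at a = 3.33: Pab(L + a)/(6LEI) = 30.88/EI
  span BC: triangular load, peak 17.4: 7w₀L³/(360EI) = 42.29/EI
  span BC: UDL 31.4: wL³/(24EI) = 163.5/EI
  relative rotation θ_0 = (30.88 + 205.8)/EI = 236.7/EI
A unit hogging moment at B produces rotation L₁/(3EI) + L₂/(3EI) = 3.333/EI.
Slope continuity at B: θ_0 = M_B·3.333/EI, so M_B = 236.7/3.333 = 71.01 kN·m (hogging).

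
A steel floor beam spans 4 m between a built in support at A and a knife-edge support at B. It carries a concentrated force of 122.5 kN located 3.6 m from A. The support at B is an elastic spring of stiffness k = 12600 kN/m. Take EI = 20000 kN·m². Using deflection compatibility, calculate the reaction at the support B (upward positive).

R_B = 96.97 kN

Release the roller at B. Primary structure: cantilever fixed at A.
Downward deflection at the released point B due to the loads:
  point load 122.5 at a = 3.6: Pa²(3L − a)/(6EI) = 2223/EI
Flexibility coefficient — unit upward force at B: δ_{BB} = L³/(3EI) = 21.33/EI.
With EI = 20000 kN·m²: δ_0 = 0.11113 m and δ_{BB} = 0.001067 m/kN.
Compatibility — the spring shortens by R_B/k under the reaction it provides: δ_0 − R_B·δ_{BB} = R_B/k. With 1/k = 0.000079 m/kN, R_B = δ_0 / (δ_{BB} + 1/k) = 0.11113 / (0.001067 + 0.000079) = 96.97 kN.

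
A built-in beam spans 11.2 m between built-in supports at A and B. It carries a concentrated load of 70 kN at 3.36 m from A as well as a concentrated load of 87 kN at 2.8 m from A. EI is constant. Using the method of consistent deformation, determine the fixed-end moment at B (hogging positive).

M_B = 95.07 kN·m

Take the two fixed-end moments M_A, M_B as redundants; the released structure is the simple span AB.
On the primary (simply-supported) span, the end slopes from the loading are:
  at A: point load 70 at a = 3.36: Pab(L + b)/(6LEI) = 522.5/EI
  at B: point load 70 at a = 3.36: Pab(L + a)/(6LEI) = 399.5/EI
  at A: point load 87 at a = 2.8: Pab(L + b)/(6LEI) = 596.8/EI
  at B: point load 87 at a = 2.8: Pab(L + a)/(6LEI) = 426.3/EI
  θ_A0 = 1119/EI,  θ_B0 = 825.8/EI
Flexibility coefficients: a unit moment at one end gives L/(3EI) there and L/(6EI) at the far end, so f₁₁ = f₂₂ = 3.733/EI and f₁₂ = f₂₁ = 1.867/EI.
Compatibility — zero rotation at each built-in end:
  3.733 M_A + 1.867 M_B = 1119
  1.867 M_A + 3.733 M_B = 825.8
Solving the pair gives M_A = 252.3 kN·m and M_B = 95.07 kN·m (hogging).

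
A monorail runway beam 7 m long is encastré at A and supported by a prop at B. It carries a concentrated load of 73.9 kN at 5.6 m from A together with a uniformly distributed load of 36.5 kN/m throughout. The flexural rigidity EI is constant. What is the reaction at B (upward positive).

R_B = 147.8 kN

Release the roller at B. Primary structure: cantilever fixed at A.
Downward deflection at the released point B due to the loads:
  point load 73.9 at a = 5.6: Pa²(3L − a)/(6EI) = 5948/EI
  UDL 36.5: wL⁴/(8EI) = 10955/EI
  δ_0 = 16903/EI
Flexibility coefficient — unit upward force at B: δ_{BB} = L³/(3EI) = 114.3/EI.
Compatibility at B: δ_0 − R_B·δ_{BB} = 0, so R_B = 16903/114.3 = 147.8 kN.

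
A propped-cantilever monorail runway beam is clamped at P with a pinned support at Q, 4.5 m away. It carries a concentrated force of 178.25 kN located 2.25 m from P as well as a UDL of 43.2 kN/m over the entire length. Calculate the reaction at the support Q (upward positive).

R_Q = 128.6 kN

Release the roller at Q. Primary structure: cantilever fixed at P.
Deflection at Q on the released cantilever, summing each load's contribution:
  point load 178.25 at a = 2.25: Pa²(3L − a)/(6EI) = 1692/EI
  UDL 43.2: wL⁴/(8EI) = 2214/EI
  δ_0 = 3906/EI
Flexibility coefficient — unit upward force at Q: δ_{QQ} = L³/(3EI) = 30.38/EI.
The prop prevents deflection at Q: R_Q = δ_0/δ_{QQ} = 3906/30.38 = 128.6 kN.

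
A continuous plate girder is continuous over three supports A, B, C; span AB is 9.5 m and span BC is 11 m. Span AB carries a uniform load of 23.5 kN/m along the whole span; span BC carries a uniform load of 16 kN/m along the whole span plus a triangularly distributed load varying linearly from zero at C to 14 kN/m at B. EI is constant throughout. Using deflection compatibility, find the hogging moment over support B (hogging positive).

Release continuity at B by inserting a hinge; the redundant is the internal moment M_B. The primary structure is two simply-supported spans AB and BC.
End slopes at the hinge B, treating each span as simply supported:
  span AB: UDL 23.5: wL³/(24EI) = 839.5/EI
  span BC: UDL 16: wL³/(24EI) = 887.3/EI
  span BC: triangular load, peak 14: w₀L³/(45EI) = 414.1/EI
  relative rotation θ_0 = (839.5 + 1301)/EI = 2141/EI
A unit hogging moment at B produces rotation L₁/(3EI) + L₂/(3EI) = 6.833/EI.
Compatibility: M_B·(L₁+L₂)/(3EI) = θ_0, giving M_B = 313.3 kN·m (hogging).

M_B = 313.3 kN·m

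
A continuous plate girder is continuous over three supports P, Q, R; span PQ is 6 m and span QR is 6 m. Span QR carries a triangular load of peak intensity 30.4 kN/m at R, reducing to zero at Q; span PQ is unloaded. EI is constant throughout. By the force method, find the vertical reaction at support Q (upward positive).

R_Q = 41.04 kN

Insert a hinge at Q; M_Q is the redundant, and each span becomes simply supported.
Rotations at Q on the released spans (each span's end-slope, ×1/EI):
  span QR: triangular load, peak 30.4: 7w₀L³/(360EI) = 127.7/EI
  relative rotation θ_0 = (0 + 127.7)/EI = 127.7/EI
A unit hogging moment at Q produces rotation L₁/(3EI) + L₂/(3EI) = 4/EI.
Compatibility: M_Q·(L₁+L₂)/(3EI) = θ_0, giving M_Q = 31.92 kN·m (hogging).
Span PQ, ΣM about P with M_Q applied at Q: R_Q^{PQ}·6 = 0 + 31.92, so R_Q^{PQ} = 5.32 kN and R_P = 0 − 5.32 = -5.32 kN.
Span QR, ΣM about R: R_Q^{QR}·6 = 182.4 + 31.92, so R_Q^{QR} = 35.72 kN and R_R = 91.2 − 35.72 = 55.48 kN.
R_Q = 5.32 + 35.72 = 41.04 kN.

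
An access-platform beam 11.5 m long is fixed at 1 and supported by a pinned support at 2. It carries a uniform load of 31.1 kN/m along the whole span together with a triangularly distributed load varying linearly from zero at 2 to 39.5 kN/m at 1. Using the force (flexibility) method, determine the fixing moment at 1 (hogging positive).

M_1 = 862.4 kN·m

Remove the prop at 2; the released (primary) structure is a cantilever built in at 1.
Primary-structure tip deflection at 2 by superposition:
  UDL 31.1: wL⁴/(8EI) = 67993/EI
  triangular load, peak 39.5 at the fixed end: w₀L⁴/(30EI) = 23029/EI
  δ_0 = 91021/EI
Flexibility coefficient — unit upward force at 2: δ_{22} = L³/(3EI) = 507/EI.
The prop prevents deflection at 2: R_2 = δ_0/δ_{22} = 91021/507 = 179.5 kN.
Moment equilibrium about 1: M_1 = Σ(load moments about 1) − R_2·L = 2927 − 179.5×11.5 = 862.4 kN·m.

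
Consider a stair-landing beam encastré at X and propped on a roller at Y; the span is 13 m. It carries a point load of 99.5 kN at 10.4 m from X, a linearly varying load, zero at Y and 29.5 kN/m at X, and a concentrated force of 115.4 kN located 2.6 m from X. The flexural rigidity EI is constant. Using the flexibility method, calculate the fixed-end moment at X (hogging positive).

Take the reaction at Y as the redundant and release it; the primary structure is a cantilever fixed at X.
Downward deflection at the released point Y due to the loads:
  point load 99.5 at a = 10.4: Pa²(3L − a)/(6EI) = 51298/EI
  triangular load, peak 29.5 at the fixed end: w₀L⁴/(30EI) = 28085/EI
  point load 115.4 at a = 2.6: Pa²(3L − a)/(6EI) = 4733/EI
  δ_0 = 84116/EI
Flexibility coefficient — unit upward force at Y: δ_{YY} = L³/(3EI) = 732.3/EI.
Compatibility at Y: δ_0 − R_Y·δ_{YY} = 0, so R_Y = 84116/732.3 = 114.9 kN.
Moment equilibrium about X: M_X = Σ(load moments about X) − R_Y·L = 2166 − 114.9×13 = 672.6 kN·m.

M_X = 672.6 kN·m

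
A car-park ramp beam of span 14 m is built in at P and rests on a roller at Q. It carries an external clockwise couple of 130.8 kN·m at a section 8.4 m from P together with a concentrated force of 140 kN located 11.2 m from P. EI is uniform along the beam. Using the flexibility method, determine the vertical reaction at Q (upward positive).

Remove the prop at Q; the released (primary) structure is a cantilever built in at P.
Downward deflection at the released point Q due to the loads:
  clockwise couple 130.8 at a = 8.4: M₀a(2L − a)/(2EI) = 10767/EI
  point load 140 at a = 11.2: Pa²(3L − a)/(6EI) = 90150/EI
  δ_0 = 100917/EI
Flexibility coefficient — unit upward force at Q: δ_{QQ} = L³/(3EI) = 914.7/EI.
The prop prevents deflection at Q: R_Q = δ_0/δ_{QQ} = 100917/914.7 = 110.3 kN.

R_Q = 110.3 kN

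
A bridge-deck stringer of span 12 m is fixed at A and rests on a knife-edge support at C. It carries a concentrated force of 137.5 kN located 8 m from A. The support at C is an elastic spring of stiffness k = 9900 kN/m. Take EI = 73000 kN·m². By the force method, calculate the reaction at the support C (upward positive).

Choose R_C as the redundant. The primary structure is the cantilever fixed at A.
Downward deflection at the released point C due to the loads:
  point load 137.5 at a = 8: Pa²(3L − a)/(6EI) = 41067/EI
Tip deflection under a unit load at C: L³/(3EI) = 576/EI.
With EI = 73000 kN·m²: δ_0 = 0.56256 m and δ_{CC} = 0.00789 m/kN.
Compatibility — the spring shortens by R_C/k under the reaction it provides: δ_0 − R_C·δ_{CC} = R_C/k. With 1/k = 0.000101 m/kN, R_C = δ_0 / (δ_{CC} + 1/k) = 0.56256 / (0.00789 + 0.000101) = 70.4 kN.

R_C = 70.4 kN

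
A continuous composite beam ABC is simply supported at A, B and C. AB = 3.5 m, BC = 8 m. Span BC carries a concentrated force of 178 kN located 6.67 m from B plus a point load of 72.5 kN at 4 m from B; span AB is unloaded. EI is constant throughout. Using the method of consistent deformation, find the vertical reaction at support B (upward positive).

R_B = 129.8 kN

Insert a hinge at B; M_B is the redundant, and each span becomes simply supported.
End slopes at the hinge B, treating each span as simply supported:
  span BC: point load 178 at a = 6.67: Pab(L + b)/(6LEI) = 306.9/EI
  span BC: point load 72.5 at a = 4: Pab(L + b)/(6LEI) = 290/EI
  relative rotation θ_0 = (0 + 596.9)/EI = 596.9/EI
A unit hogging moment at B produces rotation L₁/(3EI) + L₂/(3EI) = 3.833/EI.
Slope continuity at B: θ_0 = M_B·3.833/EI, so M_B = 596.9/3.833 = 155.7 kN·m (hogging).
Span AB, ΣM about A with M_B applied at B: R_B^{AB}·3.5 = 0 + 155.7, so R_B^{AB} = 44.49 kN and R_A = 0 − 44.49 = -44.49 kN.
Span BC, ΣM about C: R_B^{BC}·8 = 526.7 + 155.7, so R_B^{BC} = 85.31 kN and R_C = 250.5 − 85.31 = 165.2 kN.
R_B = 44.49 + 85.31 = 129.8 kN.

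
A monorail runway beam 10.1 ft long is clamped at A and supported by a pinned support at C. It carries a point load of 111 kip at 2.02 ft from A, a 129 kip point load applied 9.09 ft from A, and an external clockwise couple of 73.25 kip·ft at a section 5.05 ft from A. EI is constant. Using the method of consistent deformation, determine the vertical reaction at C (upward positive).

R_C = 124.1 kip

Choose R_C as the redundant. The primary structure is the cantilever fixed at A.
Downward deflection at the released point C due to the loads:
  point load 111 at a = 2.02: Pa²(3L − a)/(6EI) = 2135/EI
  point load 129 at a = 9.09: Pa²(3L − a)/(6EI) = 37680/EI
  clockwise couple 73.25 at a = 5.05: M₀a(2L − a)/(2EI) = 2802/EI
  δ_0 = 42617/EI
Flexibility coefficient — unit upward force at C: δ_{CC} = L³/(3EI) = 343.4/EI.
The prop prevents deflection at C: R_C = δ_0/δ_{CC} = 42617/343.4 = 124.1 kip.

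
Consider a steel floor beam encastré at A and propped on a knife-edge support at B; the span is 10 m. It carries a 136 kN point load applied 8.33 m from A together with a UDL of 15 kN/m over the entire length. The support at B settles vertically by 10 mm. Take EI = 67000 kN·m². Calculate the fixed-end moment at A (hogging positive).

Choose R_B as the redundant. The primary structure is the cantilever fixed at A.
Downward deflection at the released point B due to the loads:
  point load 136 at a = 8.33: Pa²(3L − a)/(6EI) = 34083/EI
  UDL 15: wL⁴/(8EI) = 18750/EI
  δ_0 = 52833/EI
Flexibility coefficient — unit upward force at B: δ_{BB} = L³/(3EI) = 333.3/EI.
With EI = 67000 kN·m²: δ_0 = 0.78855 m and δ_{BB} = 0.004975 m/kN.
Compatibility — the beam at B must follow the support down by 0.01 m: δ_0 − R_B·δ_{BB} = 0.01, so R_B = (0.78855 − 0.01)/0.004975 = 156.5 kN.
Moment equilibrium about A: M_A = Σ(load moments about A) − R_B·L = 1883 − 156.5×10 = 318 kN·m.

M_A = 318 kN·m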